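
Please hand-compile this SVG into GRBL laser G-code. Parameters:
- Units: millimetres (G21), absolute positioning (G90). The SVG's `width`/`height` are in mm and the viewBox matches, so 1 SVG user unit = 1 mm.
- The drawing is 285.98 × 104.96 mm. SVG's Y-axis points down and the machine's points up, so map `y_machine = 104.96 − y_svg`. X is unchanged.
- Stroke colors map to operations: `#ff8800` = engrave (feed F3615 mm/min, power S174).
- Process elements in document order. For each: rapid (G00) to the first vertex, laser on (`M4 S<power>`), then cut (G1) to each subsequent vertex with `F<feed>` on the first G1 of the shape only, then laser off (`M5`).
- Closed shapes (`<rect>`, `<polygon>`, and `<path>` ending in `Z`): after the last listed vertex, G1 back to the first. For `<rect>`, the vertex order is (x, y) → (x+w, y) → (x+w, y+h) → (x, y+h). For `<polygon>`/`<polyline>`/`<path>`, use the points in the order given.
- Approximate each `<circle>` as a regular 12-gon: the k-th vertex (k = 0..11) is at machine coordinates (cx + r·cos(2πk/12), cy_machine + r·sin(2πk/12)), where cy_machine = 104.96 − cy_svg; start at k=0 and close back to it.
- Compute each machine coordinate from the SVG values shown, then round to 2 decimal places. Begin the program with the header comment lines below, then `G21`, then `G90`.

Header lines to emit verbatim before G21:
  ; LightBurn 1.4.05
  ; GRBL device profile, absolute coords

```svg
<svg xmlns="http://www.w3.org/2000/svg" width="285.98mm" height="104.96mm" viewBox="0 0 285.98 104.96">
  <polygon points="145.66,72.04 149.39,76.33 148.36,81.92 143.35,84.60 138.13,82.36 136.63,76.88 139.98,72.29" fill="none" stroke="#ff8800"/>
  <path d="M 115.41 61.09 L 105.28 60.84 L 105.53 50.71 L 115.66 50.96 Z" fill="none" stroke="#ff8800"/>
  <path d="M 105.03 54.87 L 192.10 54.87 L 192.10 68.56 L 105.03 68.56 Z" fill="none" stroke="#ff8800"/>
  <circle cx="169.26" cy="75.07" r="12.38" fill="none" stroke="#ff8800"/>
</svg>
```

; LightBurn 1.4.05
; GRBL device profile, absolute coords
G21
G90
G00 X145.66 Y32.92
M4 S174
G1 X149.39 Y28.63 F3615
G1 X148.36 Y23.04
G1 X143.35 Y20.36
G1 X138.13 Y22.60
G1 X136.63 Y28.08
G1 X139.98 Y32.67
G1 X145.66 Y32.92
M5
G00 X115.41 Y43.87
M4 S174
G1 X105.28 Y44.12 F3615
G1 X105.53 Y54.25
G1 X115.66 Y54.00
G1 X115.41 Y43.87
M5
G00 X105.03 Y50.09
M4 S174
G1 X192.10 Y50.09 F3615
G1 X192.10 Y36.40
G1 X105.03 Y36.40
G1 X105.03 Y50.09
M5
G00 X181.64 Y29.89
M4 S174
G1 X179.98 Y36.08 F3615
G1 X175.45 Y40.61
G1 X169.26 Y42.27
G1 X163.07 Y40.61
G1 X158.54 Y36.08
G1 X156.88 Y29.89
G1 X158.54 Y23.70
G1 X163.07 Y19.17
G1 X169.26 Y17.51
G1 X175.45 Y19.17
G1 X179.98 Y23.70
G1 X181.64 Y29.89
M5

Since the viewBox matches the mm dimensions, user units are millimetres directly. The only transform is the Y-flip y_m = 104.96 − y_svg.

Shape 1 is a regular polygon drawn with `<polygon>`. Its stroke #ff8800 means engrave at S174, F3615. After flipping Y the toolpath is (145.66,32.92) → (149.39,28.63) → (148.36,23.04) → (143.35,20.36) → (138.13,22.60) → (136.63,28.08) → (139.98,32.67) → (145.66,32.92), returning to the start.

Shape 2 is a regular polygon drawn with `<path>`. Its stroke #ff8800 means engrave at S174, F3615. After flipping Y the toolpath is (115.41,43.87) → (105.28,44.12) → (105.53,54.25) → (115.66,54.00) → (115.41,43.87), returning to the start.

Shape 3 is a rectangle drawn with `<path>`. Its stroke #ff8800 means engrave at S174, F3615. After flipping Y the toolpath is (105.03,50.09) → (192.10,50.09) → (192.10,36.40) → (105.03,36.40) → (105.03,50.09), returning to the start.

Shape 4 is a circle drawn with `<circle>`. Its stroke #ff8800 means engrave at S174, F3615. After flipping Y the toolpath is (181.64,29.89) → (179.98,36.08) → (175.45,40.61) → (169.26,42.27) → (163.07,40.61) → (158.54,36.08) → (156.88,29.89) → (158.54,23.70) → (163.07,19.17) → (169.26,17.51) → (175.45,19.17) → (179.98,23.70) → (181.64,29.89), returning to the start.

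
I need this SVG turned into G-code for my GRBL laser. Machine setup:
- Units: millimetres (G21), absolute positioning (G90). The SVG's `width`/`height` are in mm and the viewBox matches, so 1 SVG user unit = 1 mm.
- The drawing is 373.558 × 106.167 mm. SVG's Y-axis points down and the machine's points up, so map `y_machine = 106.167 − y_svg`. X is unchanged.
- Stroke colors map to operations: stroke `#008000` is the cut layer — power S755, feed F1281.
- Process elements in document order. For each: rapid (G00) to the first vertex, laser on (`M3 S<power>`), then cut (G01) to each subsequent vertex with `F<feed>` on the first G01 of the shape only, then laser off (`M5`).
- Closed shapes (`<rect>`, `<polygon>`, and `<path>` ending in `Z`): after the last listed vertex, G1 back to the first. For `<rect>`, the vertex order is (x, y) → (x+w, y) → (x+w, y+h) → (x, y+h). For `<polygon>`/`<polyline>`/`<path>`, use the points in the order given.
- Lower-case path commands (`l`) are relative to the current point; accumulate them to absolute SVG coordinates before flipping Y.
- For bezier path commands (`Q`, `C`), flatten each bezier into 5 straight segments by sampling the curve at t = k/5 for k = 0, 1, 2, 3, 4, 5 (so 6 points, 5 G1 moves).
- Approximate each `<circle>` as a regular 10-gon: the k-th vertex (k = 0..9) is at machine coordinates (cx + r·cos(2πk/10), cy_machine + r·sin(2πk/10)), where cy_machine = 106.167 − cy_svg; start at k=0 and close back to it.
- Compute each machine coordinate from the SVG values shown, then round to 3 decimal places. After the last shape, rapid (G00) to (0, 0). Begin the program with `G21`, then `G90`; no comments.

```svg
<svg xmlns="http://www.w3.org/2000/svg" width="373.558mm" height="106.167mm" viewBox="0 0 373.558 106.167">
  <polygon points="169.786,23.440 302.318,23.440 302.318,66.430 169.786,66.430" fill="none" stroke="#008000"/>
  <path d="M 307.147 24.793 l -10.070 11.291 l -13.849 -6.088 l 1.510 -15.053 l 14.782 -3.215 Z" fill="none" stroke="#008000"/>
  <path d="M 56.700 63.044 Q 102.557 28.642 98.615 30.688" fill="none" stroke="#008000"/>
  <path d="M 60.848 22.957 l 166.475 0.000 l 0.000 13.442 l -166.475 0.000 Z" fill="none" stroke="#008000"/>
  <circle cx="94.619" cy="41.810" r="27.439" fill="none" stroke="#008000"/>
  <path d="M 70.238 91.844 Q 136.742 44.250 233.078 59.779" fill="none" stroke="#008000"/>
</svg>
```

G21
G90
G00 X169.786 Y82.727
M3 S755
G01 X302.318 Y82.727 F1281
G01 X302.318 Y39.737
G01 X169.786 Y39.737
G01 X169.786 Y82.727
M5
G00 X307.147 Y81.374
M3 S755
G01 X297.077 Y70.083 F1281
G01 X283.228 Y76.171
G01 X284.738 Y91.224
G01 X299.520 Y94.439
G01 X307.147 Y81.374
M5
G00 X56.700 Y43.123
M3 S755
G01 X73.051 Y55.426 F1281
G01 X85.418 Y64.813
G01 X93.801 Y71.284
G01 X98.200 Y74.839
G01 X98.615 Y75.479
M5
G00 X60.848 Y83.210
M3 S755
G01 X227.323 Y83.210 F1281
G01 X227.323 Y69.768
G01 X60.848 Y69.768
G01 X60.848 Y83.210
M5
G00 X122.058 Y64.357
M3 S755
G01 X116.818 Y80.485 F1281
G01 X103.098 Y90.453
G01 X86.140 Y90.453
G01 X72.420 Y80.485
G01 X67.180 Y64.357
G01 X72.420 Y48.229
G01 X86.140 Y38.261
G01 X103.098 Y38.261
G01 X116.818 Y48.229
G01 X122.058 Y64.357
M5
G00 X70.238 Y14.323
M3 S755
G01 X98.033 Y30.836 F1281
G01 X128.214 Y42.299
G01 X160.782 Y48.712
G01 X195.737 Y50.075
G01 X233.078 Y46.388
M5
G00 X0.000 Y0.000

1 u = 1 mm; y_m = 106.167 − y.

[1] `<polygon>` rectangle, #008000→cut S755 F1281: (169.786,82.727) → (302.318,82.727) → (302.318,39.737) → (169.786,39.737) → (169.786,82.727) (closed)

[2] `<path>` regular polygon, #008000→cut S755 F1281: (307.147,81.374) → (297.077,70.083) → (283.228,76.171) → (284.738,91.224) → (299.520,94.439) → (307.147,81.374) (closed)

[3] `<path>` quadratic bezier, #008000→cut S755 F1281: (56.700,43.123) → (73.051,55.426) → (85.418,64.813) → (93.801,71.284) → (98.200,74.839) → (98.615,75.479)

[4] `<path>` rectangle, #008000→cut S755 F1281: (60.848,83.210) → (227.323,83.210) → (227.323,69.768) → (60.848,69.768) → (60.848,83.210) (closed)

[5] `<circle>` circle, #008000→cut S755 F1281: (122.058,64.357) → (116.818,80.485) → (103.098,90.453) → (86.140,90.453) → (72.420,80.485) → (67.180,64.357) → (72.420,48.229) → (86.140,38.261) → (103.098,38.261) → (116.818,48.229) → (122.058,64.357) (closed)

[6] `<path>` quadratic bezier, #008000→cut S755 F1281: (70.238,14.323) → (98.033,30.836) → (128.214,42.299) → (160.782,48.712) → (195.737,50.075) → (233.078,46.388)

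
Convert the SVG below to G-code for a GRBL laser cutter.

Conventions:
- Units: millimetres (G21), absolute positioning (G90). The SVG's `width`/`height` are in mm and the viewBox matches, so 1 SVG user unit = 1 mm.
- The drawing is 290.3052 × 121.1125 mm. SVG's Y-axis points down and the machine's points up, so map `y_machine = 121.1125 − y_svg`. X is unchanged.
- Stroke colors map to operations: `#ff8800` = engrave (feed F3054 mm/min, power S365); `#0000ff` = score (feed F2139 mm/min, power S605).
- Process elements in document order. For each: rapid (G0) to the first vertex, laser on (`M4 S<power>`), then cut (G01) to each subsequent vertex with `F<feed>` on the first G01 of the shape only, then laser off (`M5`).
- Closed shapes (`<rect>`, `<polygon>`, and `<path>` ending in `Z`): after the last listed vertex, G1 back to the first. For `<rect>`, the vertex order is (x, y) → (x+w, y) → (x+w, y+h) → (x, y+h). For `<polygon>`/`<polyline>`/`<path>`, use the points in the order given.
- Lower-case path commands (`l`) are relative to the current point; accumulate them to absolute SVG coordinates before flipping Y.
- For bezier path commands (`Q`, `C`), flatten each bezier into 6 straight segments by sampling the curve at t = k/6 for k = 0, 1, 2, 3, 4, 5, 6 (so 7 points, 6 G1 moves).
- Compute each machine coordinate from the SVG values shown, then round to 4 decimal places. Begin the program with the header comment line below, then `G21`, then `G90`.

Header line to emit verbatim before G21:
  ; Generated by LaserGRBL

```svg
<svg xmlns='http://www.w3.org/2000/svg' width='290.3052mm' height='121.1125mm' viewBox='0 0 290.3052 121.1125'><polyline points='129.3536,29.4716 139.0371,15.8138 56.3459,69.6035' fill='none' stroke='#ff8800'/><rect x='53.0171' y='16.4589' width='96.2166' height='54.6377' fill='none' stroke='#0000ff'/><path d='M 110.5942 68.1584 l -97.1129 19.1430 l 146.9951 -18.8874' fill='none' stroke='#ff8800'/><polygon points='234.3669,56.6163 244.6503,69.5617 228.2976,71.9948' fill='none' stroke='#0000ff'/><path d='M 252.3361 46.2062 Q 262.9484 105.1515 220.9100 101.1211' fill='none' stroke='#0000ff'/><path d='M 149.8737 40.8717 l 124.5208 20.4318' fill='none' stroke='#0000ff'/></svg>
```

; Generated by LaserGRBL
G21
G90
G0 X129.3536 Y91.6409
M4 S365
G01 X139.0371 Y105.2987 F3054
G01 X56.3459 Y51.5090
M5
G0 X53.0171 Y104.6536
M4 S605
G01 X149.2337 Y104.6536 F2139
G01 X149.2337 Y50.0159
G01 X53.0171 Y50.0159
G01 X53.0171 Y104.6536
M5
G0 X110.5942 Y52.9541
M4 S365
G01 X13.4813 Y33.8111 F3054
G01 X160.4764 Y52.6985
M5
G0 X234.3669 Y64.4962
M4 S605
G01 X244.6503 Y51.5508 F2139
G01 X228.2976 Y49.1177
G01 X234.3669 Y64.4962
M5
G0 X252.3361 Y74.9063
M4 S605
G01 X254.4110 Y57.0072 F2139
G01 X253.5609 Y42.6067
G01 X249.7857 Y31.7049
G01 X243.0855 Y24.3018
G01 X233.4603 Y20.3973
G01 X220.9100 Y19.9914
M5
G0 X149.8737 Y80.2408
M4 S605
G01 X274.3945 Y59.8090 F2139
M5

1 u = 1 mm; y_m = 121.1125 − y.

[1] `<polyline>` open polyline, #ff8800→engrave S365 F3054: (129.3536,91.6409) → (139.0371,105.2987) → (56.3459,51.5090)

[2] `<rect>` rectangle, #0000ff→score S605 F2139: (53.0171,104.6536) → (149.2337,104.6536) → (149.2337,50.0159) → (53.0171,50.0159) → (53.0171,104.6536) (closed)

[3] `<path>` open polyline, #ff8800→engrave S365 F3054: (110.5942,52.9541) → (13.4813,33.8111) → (160.4764,52.6985)

[4] `<polygon>` regular polygon, #0000ff→score S605 F2139: (234.3669,64.4962) → (244.6503,51.5508) → (228.2976,49.1177) → (234.3669,64.4962) (closed)

[5] `<path>` quadratic bezier, #0000ff→score S605 F2139: (252.3361,74.9063) → (254.4110,57.0072) → (253.5609,42.6067) → (249.7857,31.7049) → (243.0855,24.3018) → (233.4603,20.3973) → (220.9100,19.9914)

[6] `<path>` line segment, #0000ff→score S605 F2139: (149.8737,80.2408) → (274.3945,59.8090)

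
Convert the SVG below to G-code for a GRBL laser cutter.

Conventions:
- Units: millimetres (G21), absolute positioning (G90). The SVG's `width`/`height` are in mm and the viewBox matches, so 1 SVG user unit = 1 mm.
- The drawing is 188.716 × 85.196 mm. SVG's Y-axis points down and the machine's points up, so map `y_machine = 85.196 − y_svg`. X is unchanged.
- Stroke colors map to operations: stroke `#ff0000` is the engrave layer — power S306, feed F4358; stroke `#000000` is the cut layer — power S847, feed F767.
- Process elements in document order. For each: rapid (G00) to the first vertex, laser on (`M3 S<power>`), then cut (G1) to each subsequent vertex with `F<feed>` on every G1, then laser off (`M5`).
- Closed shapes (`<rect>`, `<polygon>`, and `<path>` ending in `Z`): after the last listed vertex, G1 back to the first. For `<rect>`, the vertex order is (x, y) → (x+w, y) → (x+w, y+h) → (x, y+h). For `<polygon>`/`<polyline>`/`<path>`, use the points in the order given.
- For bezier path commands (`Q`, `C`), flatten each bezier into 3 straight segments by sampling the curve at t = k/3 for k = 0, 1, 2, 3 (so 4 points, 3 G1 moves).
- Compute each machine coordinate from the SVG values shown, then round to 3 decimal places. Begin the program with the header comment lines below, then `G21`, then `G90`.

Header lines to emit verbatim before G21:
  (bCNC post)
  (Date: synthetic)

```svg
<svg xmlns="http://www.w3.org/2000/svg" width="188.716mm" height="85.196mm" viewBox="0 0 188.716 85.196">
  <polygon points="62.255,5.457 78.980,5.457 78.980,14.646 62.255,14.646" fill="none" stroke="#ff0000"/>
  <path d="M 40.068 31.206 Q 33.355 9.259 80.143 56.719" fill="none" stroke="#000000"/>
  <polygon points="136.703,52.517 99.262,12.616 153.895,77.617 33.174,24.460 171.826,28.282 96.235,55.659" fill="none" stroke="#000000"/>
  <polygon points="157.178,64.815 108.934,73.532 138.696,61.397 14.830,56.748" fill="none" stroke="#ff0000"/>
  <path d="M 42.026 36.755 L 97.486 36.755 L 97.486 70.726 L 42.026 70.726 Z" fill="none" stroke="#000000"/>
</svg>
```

Since the viewBox matches the mm dimensions, user units are millimetres directly. The only transform is the Y-flip y_m = 85.196 − y_svg.

Shape 1 is a rectangle drawn with `<polygon>`. Its stroke #ff0000 means engrave at S306, F4358. After flipping Y the toolpath is (62.255,79.739) → (78.980,79.739) → (78.980,70.550) → (62.255,70.550) → (62.255,79.739), returning to the start.

Shape 2 is a quadratic bezier drawn with `<path>`. Its stroke #000000 means cut at S847, F767. After flipping Y the toolpath is (40.068,53.990) → (41.537,60.909) → (54.896,52.405) → (80.143,28.477).

Shape 3 is a closed polygon drawn with `<polygon>`. Its stroke #000000 means cut at S847, F767. After flipping Y the toolpath is (136.703,32.679) → (99.262,72.580) → (153.895,7.579) → (33.174,60.736) → (171.826,56.914) → (96.235,29.537) → (136.703,32.679), returning to the start.

Shape 4 is a closed polygon drawn with `<polygon>`. Its stroke #ff0000 means engrave at S306, F4358. After flipping Y the toolpath is (157.178,20.381) → (108.934,11.664) → (138.696,23.799) → (14.830,28.448) → (157.178,20.381), returning to the start.

Shape 5 is a rectangle drawn with `<path>`. Its stroke #000000 means cut at S847, F767. After flipping Y the toolpath is (42.026,48.441) → (97.486,48.441) → (97.486,14.470) → (42.026,14.470) → (42.026,48.441), returning to the start.

(bCNC post)
(Date: synthetic)
G21
G90
G00 X62.255 Y79.739
M3 S306
G1 X78.980 Y79.739 F4358
G1 X78.980 Y70.550 F4358
G1 X62.255 Y70.550 F4358
G1 X62.255 Y79.739 F4358
M5
G00 X40.068 Y53.990
M3 S847
G1 X41.537 Y60.909 F767
G1 X54.896 Y52.405 F767
G1 X80.143 Y28.477 F767
M5
G00 X136.703 Y32.679
M3 S847
G1 X99.262 Y72.580 F767
G1 X153.895 Y7.579 F767
G1 X33.174 Y60.736 F767
G1 X171.826 Y56.914 F767
G1 X96.235 Y29.537 F767
G1 X136.703 Y32.679 F767
M5
G00 X157.178 Y20.381
M3 S306
G1 X108.934 Y11.664 F4358
G1 X138.696 Y23.799 F4358
G1 X14.830 Y28.448 F4358
G1 X157.178 Y20.381 F4358
M5
G00 X42.026 Y48.441
M3 S847
G1 X97.486 Y48.441 F767
G1 X97.486 Y14.470 F767
G1 X42.026 Y14.470 F767
G1 X42.026 Y48.441 F767
M5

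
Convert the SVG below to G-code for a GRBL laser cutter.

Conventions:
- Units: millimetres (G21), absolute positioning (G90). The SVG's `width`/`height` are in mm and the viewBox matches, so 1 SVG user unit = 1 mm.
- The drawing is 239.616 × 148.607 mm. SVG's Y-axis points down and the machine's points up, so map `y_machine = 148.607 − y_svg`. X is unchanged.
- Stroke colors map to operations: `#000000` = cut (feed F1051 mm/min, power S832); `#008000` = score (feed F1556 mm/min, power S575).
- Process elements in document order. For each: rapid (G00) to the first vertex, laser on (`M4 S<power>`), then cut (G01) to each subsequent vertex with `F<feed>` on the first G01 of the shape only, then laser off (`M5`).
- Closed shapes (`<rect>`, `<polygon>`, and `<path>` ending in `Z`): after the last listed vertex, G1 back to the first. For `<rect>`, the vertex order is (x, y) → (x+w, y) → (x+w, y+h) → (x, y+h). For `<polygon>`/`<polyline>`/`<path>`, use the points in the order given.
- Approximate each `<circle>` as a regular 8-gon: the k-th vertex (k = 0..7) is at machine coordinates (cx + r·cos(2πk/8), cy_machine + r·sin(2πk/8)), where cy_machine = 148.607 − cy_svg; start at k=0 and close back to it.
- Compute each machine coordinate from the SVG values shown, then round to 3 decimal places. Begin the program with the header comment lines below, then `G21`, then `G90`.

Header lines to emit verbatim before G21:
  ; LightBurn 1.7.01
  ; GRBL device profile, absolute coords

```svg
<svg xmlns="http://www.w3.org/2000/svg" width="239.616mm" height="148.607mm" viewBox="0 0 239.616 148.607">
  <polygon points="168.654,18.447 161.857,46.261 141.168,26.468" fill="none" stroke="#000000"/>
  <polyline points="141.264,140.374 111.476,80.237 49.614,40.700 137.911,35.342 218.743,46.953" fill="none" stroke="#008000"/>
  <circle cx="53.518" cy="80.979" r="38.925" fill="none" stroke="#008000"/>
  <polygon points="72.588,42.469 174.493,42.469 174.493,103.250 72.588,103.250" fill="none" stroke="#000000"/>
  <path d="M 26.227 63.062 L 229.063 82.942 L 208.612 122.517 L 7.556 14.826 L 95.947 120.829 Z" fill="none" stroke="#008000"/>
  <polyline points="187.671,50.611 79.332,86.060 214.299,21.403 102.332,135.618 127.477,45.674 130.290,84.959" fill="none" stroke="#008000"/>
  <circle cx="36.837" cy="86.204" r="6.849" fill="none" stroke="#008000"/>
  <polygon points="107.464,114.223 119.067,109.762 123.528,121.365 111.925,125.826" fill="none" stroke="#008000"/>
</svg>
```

; LightBurn 1.7.01
; GRBL device profile, absolute coords
G21
G90
G00 X168.654 Y130.160
M4 S832
G01 X161.857 Y102.346 F1051
G01 X141.168 Y122.139
G01 X168.654 Y130.160
M5
G00 X141.264 Y8.233
M4 S575
G01 X111.476 Y68.370 F1556
G01 X49.614 Y107.907
G01 X137.911 Y113.265
G01 X218.743 Y101.654
M5
G00 X92.443 Y67.628
M4 S575
G01 X81.042 Y95.152 F1556
G01 X53.518 Y106.553
G01 X25.994 Y95.152
G01 X14.593 Y67.628
G01 X25.994 Y40.104
G01 X53.518 Y28.703
G01 X81.042 Y40.104
G01 X92.443 Y67.628
M5
G00 X72.588 Y106.138
M4 S832
G01 X174.493 Y106.138 F1051
G01 X174.493 Y45.357
G01 X72.588 Y45.357
G01 X72.588 Y106.138
M5
G00 X26.227 Y85.545
M4 S575
G01 X229.063 Y65.665 F1556
G01 X208.612 Y26.090
G01 X7.556 Y133.781
G01 X95.947 Y27.778
G01 X26.227 Y85.545
M5
G00 X187.671 Y97.996
M4 S575
G01 X79.332 Y62.547 F1556
G01 X214.299 Y127.204
G01 X102.332 Y12.989
G01 X127.477 Y102.933
G01 X130.290 Y63.648
M5
G00 X43.686 Y62.403
M4 S575
G01 X41.680 Y67.246 F1556
G01 X36.837 Y69.252
G01 X31.994 Y67.246
G01 X29.988 Y62.403
G01 X31.994 Y57.560
G01 X36.837 Y55.554
G01 X41.680 Y57.560
G01 X43.686 Y62.403
M5
G00 X107.464 Y34.384
M4 S575
G01 X119.067 Y38.845 F1556
G01 X123.528 Y27.242
G01 X111.925 Y22.781
G01 X107.464 Y34.384
M5

Since the viewBox matches the mm dimensions, user units are millimetres directly. The only transform is the Y-flip y_m = 148.607 − y_svg.

Shape 1 is a regular polygon drawn with `<polygon>`. Its stroke #000000 means cut at S832, F1051. After flipping Y the toolpath is (168.654,130.160) → (161.857,102.346) → (141.168,122.139) → (168.654,130.160), returning to the start.

Shape 2 is a open polyline drawn with `<polyline>`. Its stroke #008000 means score at S575, F1556. After flipping Y the toolpath is (141.264,8.233) → (111.476,68.370) → (49.614,107.907) → (137.911,113.265) → (218.743,101.654).

Shape 3 is a circle drawn with `<circle>`. Its stroke #008000 means score at S575, F1556. After flipping Y the toolpath is (92.443,67.628) → (81.042,95.152) → (53.518,106.553) → (25.994,95.152) → (14.593,67.628) → (25.994,40.104) → (53.518,28.703) → (81.042,40.104) → (92.443,67.628), returning to the start.

Shape 4 is a rectangle drawn with `<polygon>`. Its stroke #000000 means cut at S832, F1051. After flipping Y the toolpath is (72.588,106.138) → (174.493,106.138) → (174.493,45.357) → (72.588,45.357) → (72.588,106.138), returning to the start.

Shape 5 is a closed polygon drawn with `<path>`. Its stroke #008000 means score at S575, F1556. After flipping Y the toolpath is (26.227,85.545) → (229.063,65.665) → (208.612,26.090) → (7.556,133.781) → (95.947,27.778) → (26.227,85.545), returning to the start.

Shape 6 is a open polyline drawn with `<polyline>`. Its stroke #008000 means score at S575, F1556. After flipping Y the toolpath is (187.671,97.996) → (79.332,62.547) → (214.299,127.204) → (102.332,12.989) → (127.477,102.933) → (130.290,63.648).

Shape 7 is a circle drawn with `<circle>`. Its stroke #008000 means score at S575, F1556. After flipping Y the toolpath is (43.686,62.403) → (41.680,67.246) → (36.837,69.252) → (31.994,67.246) → (29.988,62.403) → (31.994,57.560) → (36.837,55.554) → (41.680,57.560) → (43.686,62.403), returning to the start.

Shape 8 is a regular polygon drawn with `<polygon>`. Its stroke #008000 means score at S575, F1556. After flipping Y the toolpath is (107.464,34.384) → (119.067,38.845) → (123.528,27.242) → (111.925,22.781) → (107.464,34.384), returning to the start.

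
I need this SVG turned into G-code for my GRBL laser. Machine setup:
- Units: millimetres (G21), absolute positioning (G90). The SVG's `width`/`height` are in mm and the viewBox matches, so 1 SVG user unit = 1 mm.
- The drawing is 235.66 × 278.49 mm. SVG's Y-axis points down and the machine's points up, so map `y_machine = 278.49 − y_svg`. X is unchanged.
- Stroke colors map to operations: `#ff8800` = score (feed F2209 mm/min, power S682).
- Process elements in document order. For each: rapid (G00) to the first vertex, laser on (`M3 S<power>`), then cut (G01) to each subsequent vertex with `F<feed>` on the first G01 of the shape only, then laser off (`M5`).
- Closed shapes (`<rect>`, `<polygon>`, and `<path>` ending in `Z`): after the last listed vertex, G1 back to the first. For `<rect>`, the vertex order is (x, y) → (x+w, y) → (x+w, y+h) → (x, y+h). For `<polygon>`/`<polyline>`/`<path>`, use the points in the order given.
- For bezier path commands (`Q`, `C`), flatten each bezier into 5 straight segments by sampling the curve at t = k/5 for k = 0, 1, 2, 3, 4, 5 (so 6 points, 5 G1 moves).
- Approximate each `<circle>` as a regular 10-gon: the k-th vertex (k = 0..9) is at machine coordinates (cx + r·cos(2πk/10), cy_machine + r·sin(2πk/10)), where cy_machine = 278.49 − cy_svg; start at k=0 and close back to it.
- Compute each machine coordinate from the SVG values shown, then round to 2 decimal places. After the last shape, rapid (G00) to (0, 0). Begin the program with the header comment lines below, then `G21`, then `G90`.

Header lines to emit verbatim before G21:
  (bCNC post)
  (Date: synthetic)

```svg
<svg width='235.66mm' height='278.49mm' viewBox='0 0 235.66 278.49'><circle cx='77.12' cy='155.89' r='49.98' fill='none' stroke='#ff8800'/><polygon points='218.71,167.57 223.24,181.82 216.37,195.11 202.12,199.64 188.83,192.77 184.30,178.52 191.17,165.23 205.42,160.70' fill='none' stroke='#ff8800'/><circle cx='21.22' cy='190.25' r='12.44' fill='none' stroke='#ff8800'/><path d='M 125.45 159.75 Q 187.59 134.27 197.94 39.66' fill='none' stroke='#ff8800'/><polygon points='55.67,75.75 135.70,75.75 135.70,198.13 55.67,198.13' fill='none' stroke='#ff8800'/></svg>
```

viewBox `0 0 235.66 278.49` with mm width/height → 1 unit = 1 mm. Flip: y_m = 278.49 − y_svg.

**Shape 1** — `<circle>` circle, stroke `#ff8800` → score (S682, F2209). Machine vertices: (127.10,122.60) → (117.55,151.98) → (92.56,170.13) → (61.68,170.13) → (36.69,151.98) → (27.14,122.60) → (36.69,93.22) → (61.68,75.07) → (92.56,75.07) → (117.55,93.22) → (127.10,122.60). Closed: final G1 returns to the first vertex.

**Shape 2** — `<polygon>` regular polygon, stroke `#ff8800` → score (S682, F2209). Machine vertices: (218.71,110.92) → (223.24,96.67) → (216.37,83.38) → (202.12,78.85) → (188.83,85.72) → (184.30,99.97) → (191.17,113.26) → (205.42,117.79) → (218.71,110.92). Closed: final G1 returns to the first vertex.

**Shape 3** — `<circle>` circle, stroke `#ff8800` → score (S682, F2209). Machine vertices: (33.66,88.24) → (31.28,95.55) → (25.06,100.07) → (17.38,100.07) → (11.16,95.55) → (8.78,88.24) → (11.16,80.93) → (17.38,76.41) → (25.06,76.41) → (31.28,80.93) → (33.66,88.24). Closed: final G1 returns to the first vertex.

**Shape 4** — `<path>` quadratic bezier, stroke `#ff8800` → score (S682, F2209). Control points (SVG): P0=(125.45,159.75), P1=(187.59,134.27), P2=(197.94,39.66); sampled at t=k/5. Machine vertices: (125.45,118.74) → (148.23,131.70) → (166.88,150.18) → (181.37,174.20) → (191.73,203.75) → (197.94,238.83). Open path.

**Shape 5** — `<polygon>` rectangle, stroke `#ff8800` → score (S682, F2209). Machine vertices: (55.67,202.74) → (135.70,202.74) → (135.70,80.36) → (55.67,80.36) → (55.67,202.74). Closed: final G1 returns to the first vertex.

(bCNC post)
(Date: synthetic)
G21
G90
G00 X127.10 Y122.60
M3 S682
G01 X117.55 Y151.98 F2209
G01 X92.56 Y170.13
G01 X61.68 Y170.13
G01 X36.69 Y151.98
G01 X27.14 Y122.60
G01 X36.69 Y93.22
G01 X61.68 Y75.07
G01 X92.56 Y75.07
G01 X117.55 Y93.22
G01 X127.10 Y122.60
M5
G00 X218.71 Y110.92
M3 S682
G01 X223.24 Y96.67 F2209
G01 X216.37 Y83.38
G01 X202.12 Y78.85
G01 X188.83 Y85.72
G01 X184.30 Y99.97
G01 X191.17 Y113.26
G01 X205.42 Y117.79
G01 X218.71 Y110.92
M5
G00 X33.66 Y88.24
M3 S682
G01 X31.28 Y95.55 F2209
G01 X25.06 Y100.07
G01 X17.38 Y100.07
G01 X11.16 Y95.55
G01 X8.78 Y88.24
G01 X11.16 Y80.93
G01 X17.38 Y76.41
G01 X25.06 Y76.41
G01 X31.28 Y80.93
G01 X33.66 Y88.24
M5
G00 X125.45 Y118.74
M3 S682
G01 X148.23 Y131.70 F2209
G01 X166.88 Y150.18
G01 X181.37 Y174.20
G01 X191.73 Y203.75
G01 X197.94 Y238.83
M5
G00 X55.67 Y202.74
M3 S682
G01 X135.70 Y202.74 F2209
G01 X135.70 Y80.36
G01 X55.67 Y80.36
G01 X55.67 Y202.74
M5
G00 X0.00 Y0.00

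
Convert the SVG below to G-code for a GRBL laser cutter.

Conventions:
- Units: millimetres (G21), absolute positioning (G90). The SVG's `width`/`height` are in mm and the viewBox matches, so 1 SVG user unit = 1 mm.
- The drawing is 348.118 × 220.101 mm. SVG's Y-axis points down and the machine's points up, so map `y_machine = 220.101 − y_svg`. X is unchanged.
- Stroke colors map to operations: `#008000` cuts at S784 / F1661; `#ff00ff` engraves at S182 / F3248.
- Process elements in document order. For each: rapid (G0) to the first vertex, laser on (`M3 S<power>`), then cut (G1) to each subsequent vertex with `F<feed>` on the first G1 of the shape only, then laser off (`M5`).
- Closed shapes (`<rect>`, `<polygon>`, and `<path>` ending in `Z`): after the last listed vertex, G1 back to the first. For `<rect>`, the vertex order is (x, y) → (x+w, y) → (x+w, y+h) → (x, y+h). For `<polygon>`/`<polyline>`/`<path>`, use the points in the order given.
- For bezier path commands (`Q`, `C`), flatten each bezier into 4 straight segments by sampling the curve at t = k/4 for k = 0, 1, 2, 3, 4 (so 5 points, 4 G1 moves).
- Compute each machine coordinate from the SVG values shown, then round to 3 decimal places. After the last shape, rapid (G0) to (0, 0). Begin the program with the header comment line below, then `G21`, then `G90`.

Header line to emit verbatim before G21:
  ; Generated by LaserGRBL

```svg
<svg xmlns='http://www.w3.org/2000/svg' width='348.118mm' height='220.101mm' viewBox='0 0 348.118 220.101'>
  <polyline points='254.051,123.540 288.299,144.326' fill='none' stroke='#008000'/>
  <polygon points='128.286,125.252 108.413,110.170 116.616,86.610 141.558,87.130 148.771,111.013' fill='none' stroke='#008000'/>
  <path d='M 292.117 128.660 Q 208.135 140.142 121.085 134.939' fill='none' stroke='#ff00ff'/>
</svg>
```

viewBox `0 0 348.118 220.101` with mm width/height → 1 unit = 1 mm. Flip: y_m = 220.101 − y_svg.

**Shape 1** — `<polyline>` line segment, stroke `#008000` → cut (S784, F1661). Machine vertices: (254.051,96.561) → (288.299,75.775). Open path.

**Shape 2** — `<polygon>` regular polygon, stroke `#008000` → cut (S784, F1661). Machine vertices: (128.286,94.849) → (108.413,109.931) → (116.616,133.491) → (141.558,132.971) → (148.771,109.088) → (128.286,94.849). Closed: final G1 returns to the first vertex.

**Shape 3** — `<path>` quadratic bezier, stroke `#ff00ff` → engrave (S182, F3248). Control points (SVG): P0=(292.117,128.660), P1=(208.135,140.142), P2=(121.085,134.939); sampled at t=k/4. Machine vertices: (292.117,91.441) → (249.934,86.743) → (207.368,84.130) → (164.418,83.603) → (121.085,85.162). Open path.

; Generated by LaserGRBL
G21
G90
G0 X254.051 Y96.561
M3 S784
G1 X288.299 Y75.775 F1661
M5
G0 X128.286 Y94.849
M3 S784
G1 X108.413 Y109.931 F1661
G1 X116.616 Y133.491
G1 X141.558 Y132.971
G1 X148.771 Y109.088
G1 X128.286 Y94.849
M5
G0 X292.117 Y91.441
M3 S182
G1 X249.934 Y86.743 F3248
G1 X207.368 Y84.130
G1 X164.418 Y83.603
G1 X121.085 Y85.162
M5
G0 X0.000 Y0.000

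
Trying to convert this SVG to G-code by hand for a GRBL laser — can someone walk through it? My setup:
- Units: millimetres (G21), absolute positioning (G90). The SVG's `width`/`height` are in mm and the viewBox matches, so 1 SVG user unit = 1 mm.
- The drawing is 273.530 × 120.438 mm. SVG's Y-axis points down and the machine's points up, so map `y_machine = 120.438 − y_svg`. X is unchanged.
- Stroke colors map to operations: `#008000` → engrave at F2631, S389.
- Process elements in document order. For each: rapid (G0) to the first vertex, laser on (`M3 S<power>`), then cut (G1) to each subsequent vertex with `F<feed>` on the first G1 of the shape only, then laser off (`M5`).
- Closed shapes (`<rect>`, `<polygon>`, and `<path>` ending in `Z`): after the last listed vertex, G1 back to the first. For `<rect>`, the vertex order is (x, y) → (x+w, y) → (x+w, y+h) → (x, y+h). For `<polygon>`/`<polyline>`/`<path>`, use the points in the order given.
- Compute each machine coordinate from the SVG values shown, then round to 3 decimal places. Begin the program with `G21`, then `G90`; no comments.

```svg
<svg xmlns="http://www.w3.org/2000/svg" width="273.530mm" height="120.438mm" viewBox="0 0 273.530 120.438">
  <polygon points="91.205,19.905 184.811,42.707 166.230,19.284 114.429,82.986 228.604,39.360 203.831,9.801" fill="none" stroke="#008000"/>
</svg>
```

G21
G90
G0 X91.205 Y100.533
M3 S389
G1 X184.811 Y77.731 F2631
G1 X166.230 Y101.154
G1 X114.429 Y37.452
G1 X228.604 Y81.078
G1 X203.831 Y110.637
G1 X91.205 Y100.533
M5

1 u = 1 mm; y_m = 120.438 − y.

[1] `<polygon>` closed polygon, #008000→engrave S389 F2631: (91.205,100.533) → (184.811,77.731) → (166.230,101.154) → (114.429,37.452) → (228.604,81.078) → (203.831,110.637) → (91.205,100.533) (closed)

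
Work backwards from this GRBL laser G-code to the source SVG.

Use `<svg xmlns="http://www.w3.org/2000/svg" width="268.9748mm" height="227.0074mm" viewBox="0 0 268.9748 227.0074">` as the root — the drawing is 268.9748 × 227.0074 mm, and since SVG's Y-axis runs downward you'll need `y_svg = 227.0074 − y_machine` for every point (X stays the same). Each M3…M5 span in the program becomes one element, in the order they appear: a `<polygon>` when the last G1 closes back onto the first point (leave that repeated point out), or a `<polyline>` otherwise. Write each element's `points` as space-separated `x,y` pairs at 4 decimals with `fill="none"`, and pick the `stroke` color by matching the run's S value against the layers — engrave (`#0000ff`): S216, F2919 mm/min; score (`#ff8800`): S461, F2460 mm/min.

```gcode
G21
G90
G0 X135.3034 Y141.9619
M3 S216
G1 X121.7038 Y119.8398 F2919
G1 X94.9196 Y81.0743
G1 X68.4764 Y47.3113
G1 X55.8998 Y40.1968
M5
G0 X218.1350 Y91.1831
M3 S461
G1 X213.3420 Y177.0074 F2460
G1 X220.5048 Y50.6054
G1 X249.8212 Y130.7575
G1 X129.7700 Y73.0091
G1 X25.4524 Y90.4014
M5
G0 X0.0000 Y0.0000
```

y_svg = 227.0074 − y_m.

[1] S216→`#0000ff` (engrave); open run; points: 135.3034,85.0455 121.7038,107.1676 94.9196,145.9331 68.4764,179.6961 55.8998,186.8106

[2] S461→`#ff8800` (score); open run; points: 218.1350,135.8243 213.3420,50.0000 220.5048,176.4020 249.8212,96.2499 129.7700,153.9983 25.4524,136.6060

<svg xmlns="http://www.w3.org/2000/svg" width="268.9748mm" height="227.0074mm" viewBox="0 0 268.9748 227.0074">
  <polyline points="135.3034,85.0455 121.7038,107.1676 94.9196,145.9331 68.4764,179.6961 55.8998,186.8106" fill="none" stroke="#0000ff"/>
  <polyline points="218.1350,135.8243 213.3420,50.0000 220.5048,176.4020 249.8212,96.2499 129.7700,153.9983 25.4524,136.6060" fill="none" stroke="#ff8800"/>
</svg>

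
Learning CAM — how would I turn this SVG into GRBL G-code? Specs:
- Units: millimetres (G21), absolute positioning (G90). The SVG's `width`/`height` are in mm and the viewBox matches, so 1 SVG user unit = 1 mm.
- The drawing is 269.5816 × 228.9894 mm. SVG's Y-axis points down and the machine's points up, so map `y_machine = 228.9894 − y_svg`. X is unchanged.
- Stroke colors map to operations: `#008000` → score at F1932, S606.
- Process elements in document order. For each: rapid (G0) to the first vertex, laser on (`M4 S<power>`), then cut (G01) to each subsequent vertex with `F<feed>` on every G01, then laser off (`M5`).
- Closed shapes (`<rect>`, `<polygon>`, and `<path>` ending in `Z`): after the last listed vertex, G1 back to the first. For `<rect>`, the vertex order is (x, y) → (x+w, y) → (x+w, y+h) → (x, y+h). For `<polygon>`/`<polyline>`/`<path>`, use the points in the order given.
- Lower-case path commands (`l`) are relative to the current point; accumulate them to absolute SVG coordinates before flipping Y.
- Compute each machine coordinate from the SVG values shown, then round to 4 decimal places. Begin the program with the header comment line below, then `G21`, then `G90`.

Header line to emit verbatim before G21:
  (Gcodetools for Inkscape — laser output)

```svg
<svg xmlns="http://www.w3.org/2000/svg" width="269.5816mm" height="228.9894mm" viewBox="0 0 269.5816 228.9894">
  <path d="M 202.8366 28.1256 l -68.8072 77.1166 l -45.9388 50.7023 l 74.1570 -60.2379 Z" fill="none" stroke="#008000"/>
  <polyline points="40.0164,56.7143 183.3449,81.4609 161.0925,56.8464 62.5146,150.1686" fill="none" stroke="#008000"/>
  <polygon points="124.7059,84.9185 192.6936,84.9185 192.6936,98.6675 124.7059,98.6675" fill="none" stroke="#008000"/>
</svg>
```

(Gcodetools for Inkscape — laser output)
G21
G90
G0 X202.8366 Y200.8638
M4 S606
G01 X134.0294 Y123.7472 F1932
G01 X88.0906 Y73.0449 F1932
G01 X162.2476 Y133.2828 F1932
G01 X202.8366 Y200.8638 F1932
M5
G0 X40.0164 Y172.2751
M4 S606
G01 X183.3449 Y147.5285 F1932
G01 X161.0925 Y172.1430 F1932
G01 X62.5146 Y78.8208 F1932
M5
G0 X124.7059 Y144.0709
M4 S606
G01 X192.6936 Y144.0709 F1932
G01 X192.6936 Y130.3219 F1932
G01 X124.7059 Y130.3219 F1932
G01 X124.7059 Y144.0709 F1932
M5

1 u = 1 mm; y_m = 228.9894 − y.

[1] `<path>` closed polygon, #008000→score S606 F1932: (202.8366,200.8638) → (134.0294,123.7472) → (88.0906,73.0449) → (162.2476,133.2828) → (202.8366,200.8638) (closed)

[2] `<polyline>` open polyline, #008000→score S606 F1932: (40.0164,172.2751) → (183.3449,147.5285) → (161.0925,172.1430) → (62.5146,78.8208)

[3] `<polygon>` rectangle, #008000→score S606 F1932: (124.7059,144.0709) → (192.6936,144.0709) → (192.6936,130.3219) → (124.7059,130.3219) → (124.7059,144.0709) (closed)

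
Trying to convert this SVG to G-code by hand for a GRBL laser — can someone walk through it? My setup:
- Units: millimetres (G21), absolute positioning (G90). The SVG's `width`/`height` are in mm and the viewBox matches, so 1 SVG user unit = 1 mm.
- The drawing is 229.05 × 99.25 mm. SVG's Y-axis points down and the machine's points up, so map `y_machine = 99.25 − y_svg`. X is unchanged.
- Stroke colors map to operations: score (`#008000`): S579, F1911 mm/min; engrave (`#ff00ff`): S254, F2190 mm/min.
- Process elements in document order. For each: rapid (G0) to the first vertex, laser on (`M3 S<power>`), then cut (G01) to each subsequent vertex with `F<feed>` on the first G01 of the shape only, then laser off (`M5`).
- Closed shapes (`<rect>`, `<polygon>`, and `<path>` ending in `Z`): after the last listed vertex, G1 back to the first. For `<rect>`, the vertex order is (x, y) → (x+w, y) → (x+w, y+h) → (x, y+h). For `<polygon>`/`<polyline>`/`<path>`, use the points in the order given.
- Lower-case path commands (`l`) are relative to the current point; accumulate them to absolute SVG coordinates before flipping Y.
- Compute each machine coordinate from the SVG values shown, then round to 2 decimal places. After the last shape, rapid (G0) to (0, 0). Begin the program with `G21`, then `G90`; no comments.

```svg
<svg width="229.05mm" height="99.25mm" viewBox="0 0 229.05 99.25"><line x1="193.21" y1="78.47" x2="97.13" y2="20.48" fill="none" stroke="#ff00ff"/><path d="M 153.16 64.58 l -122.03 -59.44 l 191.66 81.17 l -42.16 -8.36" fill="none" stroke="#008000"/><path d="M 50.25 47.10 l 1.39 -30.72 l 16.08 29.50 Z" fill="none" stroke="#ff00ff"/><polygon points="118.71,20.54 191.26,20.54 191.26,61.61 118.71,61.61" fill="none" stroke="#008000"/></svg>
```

G21
G90
G0 X193.21 Y20.78
M3 S254
G01 X97.13 Y78.77 F2190
M5
G0 X153.16 Y34.67
M3 S579
G01 X31.13 Y94.11 F1911
G01 X222.79 Y12.94
G01 X180.63 Y21.30
M5
G0 X50.25 Y52.15
M3 S254
G01 X51.64 Y82.87 F2190
G01 X67.72 Y53.37
G01 X50.25 Y52.15
M5
G0 X118.71 Y78.71
M3 S579
G01 X191.26 Y78.71 F1911
G01 X191.26 Y37.64
G01 X118.71 Y37.64
G01 X118.71 Y78.71
M5
G0 X0.00 Y0.00

1 u = 1 mm; y_m = 99.25 − y.

[1] `<line>` line segment, #ff00ff→engrave S254 F2190: (193.21,20.78) → (97.13,78.77)

[2] `<path>` open polyline, #008000→score S579 F1911: (153.16,34.67) → (31.13,94.11) → (222.79,12.94) → (180.63,21.30)

[3] `<path>` closed polygon, #ff00ff→engrave S254 F2190: (50.25,52.15) → (51.64,82.87) → (67.72,53.37) → (50.25,52.15) (closed)

[4] `<polygon>` rectangle, #008000→score S579 F1911: (118.71,78.71) → (191.26,78.71) → (191.26,37.64) → (118.71,37.64) → (118.71,78.71) (closed)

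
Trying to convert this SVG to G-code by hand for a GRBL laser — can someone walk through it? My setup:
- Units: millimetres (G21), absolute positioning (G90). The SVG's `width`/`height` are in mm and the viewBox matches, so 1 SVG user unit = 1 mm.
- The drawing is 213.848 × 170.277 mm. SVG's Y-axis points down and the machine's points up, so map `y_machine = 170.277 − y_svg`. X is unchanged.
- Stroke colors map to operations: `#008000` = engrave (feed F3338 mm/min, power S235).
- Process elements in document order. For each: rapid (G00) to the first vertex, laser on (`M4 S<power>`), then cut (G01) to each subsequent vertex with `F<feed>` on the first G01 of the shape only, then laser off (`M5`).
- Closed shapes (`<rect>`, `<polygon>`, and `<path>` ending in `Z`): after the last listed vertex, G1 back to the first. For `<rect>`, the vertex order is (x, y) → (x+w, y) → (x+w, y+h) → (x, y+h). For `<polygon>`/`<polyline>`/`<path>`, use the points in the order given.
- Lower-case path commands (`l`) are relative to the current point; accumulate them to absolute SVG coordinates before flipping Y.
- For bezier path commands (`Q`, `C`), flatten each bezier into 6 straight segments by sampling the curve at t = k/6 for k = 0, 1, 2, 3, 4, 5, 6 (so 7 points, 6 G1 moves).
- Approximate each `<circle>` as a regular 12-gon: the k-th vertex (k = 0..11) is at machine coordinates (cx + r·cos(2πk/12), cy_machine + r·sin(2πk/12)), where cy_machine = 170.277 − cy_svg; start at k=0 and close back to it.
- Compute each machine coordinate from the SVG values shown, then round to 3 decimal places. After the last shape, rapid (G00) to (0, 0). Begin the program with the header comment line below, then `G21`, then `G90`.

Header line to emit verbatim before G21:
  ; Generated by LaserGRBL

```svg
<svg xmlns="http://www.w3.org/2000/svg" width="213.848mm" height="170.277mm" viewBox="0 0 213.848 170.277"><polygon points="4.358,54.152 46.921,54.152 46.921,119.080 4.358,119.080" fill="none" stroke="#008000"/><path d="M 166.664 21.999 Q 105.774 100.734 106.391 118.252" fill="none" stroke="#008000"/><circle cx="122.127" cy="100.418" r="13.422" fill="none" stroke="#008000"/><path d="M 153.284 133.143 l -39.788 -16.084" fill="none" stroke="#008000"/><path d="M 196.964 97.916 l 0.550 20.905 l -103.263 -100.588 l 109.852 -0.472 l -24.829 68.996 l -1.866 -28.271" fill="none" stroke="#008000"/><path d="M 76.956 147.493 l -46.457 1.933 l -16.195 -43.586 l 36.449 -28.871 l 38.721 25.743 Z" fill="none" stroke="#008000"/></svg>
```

viewBox `0 0 213.848 170.277` with mm width/height → 1 unit = 1 mm. Flip: y_m = 170.277 − y_svg.

**Shape 1** — `<polygon>` rectangle, stroke `#008000` → engrave (S235, F3338). Machine vertices: (4.358,116.125) → (46.921,116.125) → (46.921,51.197) → (4.358,51.197) → (4.358,116.125). Closed: final G1 returns to the first vertex.

**Shape 2** — `<path>` quadratic bezier, stroke `#008000` → engrave (S235, F3338). Control points (SVG): P0=(166.664,21.999), P1=(105.774,100.734), P2=(106.391,118.252); sampled at t=k/6. Machine vertices: (166.664,148.278) → (148.076,123.733) → (132.905,102.590) → (121.151,84.847) → (112.814,70.506) → (107.894,59.565) → (106.391,52.025). Open path.

**Shape 3** — `<circle>` circle, stroke `#008000` → engrave (S235, F3338). Machine vertices: (135.549,69.859) → (133.751,76.570) → (128.838,81.483) → (122.127,83.281) → (115.416,81.483) → (110.503,76.570) → (108.705,69.859) → (110.503,63.148) → (115.416,58.235) → (122.127,56.437) → (128.838,58.235) → (133.751,63.148) → (135.549,69.859). Closed: final G1 returns to the first vertex.

**Shape 4** — `<path>` line segment, stroke `#008000` → engrave (S235, F3338). Machine vertices: (153.284,37.134) → (113.496,53.218). Open path.

**Shape 5** — `<path>` open polyline, stroke `#008000` → engrave (S235, F3338). Machine vertices: (196.964,72.361) → (197.514,51.456) → (94.251,152.044) → (204.103,152.516) → (179.274,83.520) → (177.408,111.791). Open path.

**Shape 6** — `<path>` regular polygon, stroke `#008000` → engrave (S235, F3338). Machine vertices: (76.956,22.784) → (30.499,20.851) → (14.304,64.437) → (50.753,93.308) → (89.474,67.565) → (76.956,22.784). Closed: final G1 returns to the first vertex.

; Generated by LaserGRBL
G21
G90
G00 X4.358 Y116.125
M4 S235
G01 X46.921 Y116.125 F3338
G01 X46.921 Y51.197
G01 X4.358 Y51.197
G01 X4.358 Y116.125
M5
G00 X166.664 Y148.278
M4 S235
G01 X148.076 Y123.733 F3338
G01 X132.905 Y102.590
G01 X121.151 Y84.847
G01 X112.814 Y70.506
G01 X107.894 Y59.565
G01 X106.391 Y52.025
M5
G00 X135.549 Y69.859
M4 S235
G01 X133.751 Y76.570 F3338
G01 X128.838 Y81.483
G01 X122.127 Y83.281
G01 X115.416 Y81.483
G01 X110.503 Y76.570
G01 X108.705 Y69.859
G01 X110.503 Y63.148
G01 X115.416 Y58.235
G01 X122.127 Y56.437
G01 X128.838 Y58.235
G01 X133.751 Y63.148
G01 X135.549 Y69.859
M5
G00 X153.284 Y37.134
M4 S235
G01 X113.496 Y53.218 F3338
M5
G00 X196.964 Y72.361
M4 S235
G01 X197.514 Y51.456 F3338
G01 X94.251 Y152.044
G01 X204.103 Y152.516
G01 X179.274 Y83.520
G01 X177.408 Y111.791
M5
G00 X76.956 Y22.784
M4 S235
G01 X30.499 Y20.851 F3338
G01 X14.304 Y64.437
G01 X50.753 Y93.308
G01 X89.474 Y67.565
G01 X76.956 Y22.784
M5
G00 X0.000 Y0.000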